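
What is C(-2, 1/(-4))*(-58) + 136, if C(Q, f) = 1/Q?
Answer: 165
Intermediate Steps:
C(-2, 1/(-4))*(-58) + 136 = -58/(-2) + 136 = -1/2*(-58) + 136 = 29 + 136 = 165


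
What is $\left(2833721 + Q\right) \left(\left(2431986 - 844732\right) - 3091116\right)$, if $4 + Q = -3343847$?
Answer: $767165122060$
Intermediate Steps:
$Q = -3343851$ ($Q = -4 - 3343847 = -3343851$)
$\left(2833721 + Q\right) \left(\left(2431986 - 844732\right) - 3091116\right) = \left(2833721 - 3343851\right) \left(\left(2431986 - 844732\right) - 3091116\right) = - 510130 \left(\left(2431986 - 844732\right) - 3091116\right) = - 510130 \left(1587254 - 3091116\right) = \left(-510130\right) \left(-1503862\right) = 767165122060$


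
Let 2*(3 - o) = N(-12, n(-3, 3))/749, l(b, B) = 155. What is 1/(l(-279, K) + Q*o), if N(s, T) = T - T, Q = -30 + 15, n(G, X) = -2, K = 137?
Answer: 1/110 ≈ 0.0090909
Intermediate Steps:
Q = -15
N(s, T) = 0
o = 3 (o = 3 - 0/749 = 3 - ½*0 = 3 + 0 = 3)
1/(l(-279, K) + Q*o) = 1/(155 - 15*3) = 1/(155 - 45) = 1/110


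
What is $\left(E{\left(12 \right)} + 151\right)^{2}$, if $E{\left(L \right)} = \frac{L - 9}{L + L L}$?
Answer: $\frac{61669609}{2704} \approx 22807.0$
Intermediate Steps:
$E{\left(L \right)} = \frac{-9 + L}{L + L^{2}}$
$\left(E{\left(12 \right)} + 151\right)^{2} = \left(\frac{-9 + 12}{12 \left(1 + 12\right)} + 151\right)^{2} = \left(\frac{1}{12} \cdot \frac{1}{13} \cdot 3 + 151\right)^{2} = \left(\frac{1}{52} + 151\right)^{2} = \left(\frac{7853}{52}\right)^{2} = \frac{61669609}{2704}$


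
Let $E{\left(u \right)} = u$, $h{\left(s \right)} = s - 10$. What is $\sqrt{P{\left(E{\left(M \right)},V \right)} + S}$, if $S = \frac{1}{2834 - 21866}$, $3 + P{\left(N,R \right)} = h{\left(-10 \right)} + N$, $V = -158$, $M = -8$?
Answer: $\frac{i \sqrt{2807186694}}{9516} \approx 5.5678 i$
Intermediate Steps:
$h{\left(s \right)} = -10 + s$
$P{\left(N,R \right)} = -23 + N$ ($P{\left(N,R \right)} = -3 + \left(\left(-10 - 10\right) + N\right) = -3 + \left(-20 + N\right) = -23 + N$)
$S = - \frac{1}{19032}$ ($S = \frac{1}{-19032} = - \frac{1}{19032} \approx -5.2543 \cdot 10^{-5}$)
$\sqrt{P{\left(E{\left(M \right)},V \right)} + S} = \sqrt{\left(-23 - 8\right) - \frac{1}{19032}} = \sqrt{-31 - \frac{1}{19032}} = \sqrt{- \frac{589993}{19032}} = \frac{i \sqrt{2807186694}}{9516}$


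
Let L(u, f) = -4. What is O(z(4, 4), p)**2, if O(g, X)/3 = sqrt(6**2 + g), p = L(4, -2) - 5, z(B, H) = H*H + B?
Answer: 504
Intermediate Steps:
z(B, H) = B + H**2 (z(B, H) = H**2 + B = B + H**2)
p = -9 (p = -4 - 5 = -9)
O(g, X) = 3*sqrt(36 + g) (O(g, X) = 3*sqrt(6**2 + g) = 3*sqrt(36 + g))
O(z(4, 4), p)**2 = (3*sqrt(36 + (4 + 4**2)))**2 = (3*sqrt(36 + (4 + 16)))**2 = (3*sqrt(36 + 20))**2 = (3*sqrt(56))**2 = (3*(2*sqrt(14)))**2 = (6*sqrt(14))**2 = 504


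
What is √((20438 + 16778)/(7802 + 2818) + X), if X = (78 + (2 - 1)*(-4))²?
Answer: 2*√1072921195/885 ≈ 74.024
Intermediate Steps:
X = 5476 (X = (78 + 1*(-4))² = (78 - 4)² = 74² = 5476)
√((20438 + 16778)/(7802 + 2818) + X) = √((20438 + 16778)/(7802 + 2818) + 5476) = √(37216/10620 + 5476) = √(37216*(1/10620) + 5476) = √(9304/2655 + 5476) = √(14548084/2655) = 2*√1072921195/885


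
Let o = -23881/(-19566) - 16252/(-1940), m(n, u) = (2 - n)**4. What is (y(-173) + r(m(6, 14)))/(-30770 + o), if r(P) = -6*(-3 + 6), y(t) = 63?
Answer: -427027950/291901143757 ≈ -0.0014629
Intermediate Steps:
r(P) = -18 (r(P) = -6*3 = -18)
o = 91078943/9489510 (o = -23881*(-1/19566) - 16252*(-1/1940) = 23881/19566 + 4063/485 = 91078943/9489510 ≈ 9.5979)
(y(-173) + r(m(6, 14)))/(-30770 + o) = (63 - 18)/(-30770 + 91078943/9489510) = 45/(-291901143757/9489510) = 45*(-9489510/291901143757) = -427027950/291901143757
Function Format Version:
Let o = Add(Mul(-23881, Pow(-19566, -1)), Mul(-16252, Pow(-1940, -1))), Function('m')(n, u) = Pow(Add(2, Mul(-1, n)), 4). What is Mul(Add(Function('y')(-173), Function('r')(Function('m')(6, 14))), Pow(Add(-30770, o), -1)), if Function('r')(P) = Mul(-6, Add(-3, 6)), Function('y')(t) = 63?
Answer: Rational(-427027950, 291901143757) ≈ -0.0014629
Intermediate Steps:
Function('r')(P) = -18 (Function('r')(P) = Mul(-6, 3) = -18)
o = Rational(91078943, 9489510) (o = Add(Mul(-23881, Rational(-1, 19566)), Mul(-16252, Rational(-1, 1940))) = Add(Rational(23881, 19566), Rational(4063, 485)) = Rational(91078943, 9489510) ≈ 9.5979)
Mul(Add(Function('y')(-173), Function('r')(Function('m')(6, 14))), Pow(Add(-30770, o), -1)) = Mul(Add(63, -18), Pow(Add(-30770, Rational(91078943, 9489510)), -1)) = Mul(45, Pow(Rational(-291901143757, 9489510), -1)) = Mul(45, Rational(-9489510, 291901143757)) = Rational(-427027950, 291901143757)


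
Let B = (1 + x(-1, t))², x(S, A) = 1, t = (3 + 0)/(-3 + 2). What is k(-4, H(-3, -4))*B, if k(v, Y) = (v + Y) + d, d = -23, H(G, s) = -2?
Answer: -116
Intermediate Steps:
t = -3 (t = 3/(-1) = 3*(-1) = -3)
k(v, Y) = -23 + Y + v (k(v, Y) = (v + Y) - 23 = (Y + v) - 23 = -23 + Y + v)
B = 4 (B = (1 + 1)² = 2² = 4)
k(-4, H(-3, -4))*B = (-23 - 2 - 4)*4 = -29*4 = -116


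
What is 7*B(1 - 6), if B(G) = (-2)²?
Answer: 28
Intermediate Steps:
B(G) = 4
7*B(1 - 6) = 7*4 = 28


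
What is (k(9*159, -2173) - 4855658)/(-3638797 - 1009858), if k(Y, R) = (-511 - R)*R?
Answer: 769744/422605 ≈ 1.8214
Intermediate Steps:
k(Y, R) = R*(-511 - R)
(k(9*159, -2173) - 4855658)/(-3638797 - 1009858) = (-1*(-2173)*(511 - 2173) - 4855658)/(-3638797 - 1009858) = (-1*(-2173)*(-1662) - 4855658)/(-4648655) = (-3611526 - 4855658)*(-1/4648655) = -8467184*(-1/4648655) = 769744/422605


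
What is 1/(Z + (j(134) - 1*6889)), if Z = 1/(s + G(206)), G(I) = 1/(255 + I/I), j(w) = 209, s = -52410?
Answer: -13416959/89625286376 ≈ -0.00014970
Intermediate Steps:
G(I) = 1/256 (G(I) = 1/(255 + 1) = 1/256)
Z = -256/13416959 (Z = 1/(-52410 + 1/256) = 1/(-13416959/256) = -256/13416959 ≈ -1.9080e-5)
1/(Z + (j(134) - 1*6889)) = 1/(-256/13416959 + (209 - 1*6889)) = 1/(-256/13416959 + (209 - 6889)) = 1/(-256/13416959 - 6680) = 1/(-89625286376/13416959) = -13416959/89625286376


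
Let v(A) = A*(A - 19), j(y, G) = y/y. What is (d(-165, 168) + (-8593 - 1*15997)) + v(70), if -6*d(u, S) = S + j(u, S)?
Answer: -126289/6 ≈ -21048.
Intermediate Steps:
j(y, G) = 1
v(A) = A*(-19 + A)
d(u, S) = -⅙ - S/6 (d(u, S) = -(S + 1)/6 = -(1 + S)/6 = -⅙ - S/6)
(d(-165, 168) + (-8593 - 1*15997)) + v(70) = ((-⅙ - ⅙*168) + (-8593 - 1*15997)) + 70*(-19 + 70) = ((-⅙ - 28) + (-8593 - 15997)) + 70*51 = (-169/6 - 24590) + 3570 = -147709/6 + 3570 = -126289/6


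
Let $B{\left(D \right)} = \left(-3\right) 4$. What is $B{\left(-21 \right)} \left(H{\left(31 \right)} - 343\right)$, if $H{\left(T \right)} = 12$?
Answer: $3972$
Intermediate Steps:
$B{\left(D \right)} = -12$
$B{\left(-21 \right)} \left(H{\left(31 \right)} - 343\right) = - 12 \left(12 - 343\right) = \left(-12\right) \left(-331\right) = 3972$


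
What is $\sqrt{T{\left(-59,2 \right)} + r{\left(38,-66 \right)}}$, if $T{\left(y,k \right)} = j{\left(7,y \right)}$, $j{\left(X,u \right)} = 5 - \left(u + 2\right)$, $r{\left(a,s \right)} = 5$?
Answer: $\sqrt{67} \approx 8.1853$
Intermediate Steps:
$j{\left(X,u \right)} = 3 - u$ ($j{\left(X,u \right)} = 5 - \left(2 + u\right) = 3 - u$)
$T{\left(y,k \right)} = 3 - y$
$\sqrt{T{\left(-59,2 \right)} + r{\left(38,-66 \right)}} = \sqrt{\left(3 - -59\right) + 5} = \sqrt{\left(3 + 59\right) + 5} = \sqrt{62 + 5} = \sqrt{67}$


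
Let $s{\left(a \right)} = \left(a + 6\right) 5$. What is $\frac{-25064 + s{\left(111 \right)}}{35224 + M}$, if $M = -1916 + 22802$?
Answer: $- \frac{24479}{56110} \approx -0.43627$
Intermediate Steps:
$M = 20886$
$s{\left(a \right)} = 30 + 5 a$ ($s{\left(a \right)} = \left(6 + a\right) 5 = 30 + 5 a$)
$\frac{-25064 + s{\left(111 \right)}}{35224 + M} = \frac{-25064 + \left(30 + 5 \cdot 111\right)}{35224 + 20886} = \frac{-25064 + \left(30 + 555\right)}{56110} = \left(-25064 + 585\right) \frac{1}{56110} = \left(-24479\right) \frac{1}{56110} = - \frac{24479}{56110}$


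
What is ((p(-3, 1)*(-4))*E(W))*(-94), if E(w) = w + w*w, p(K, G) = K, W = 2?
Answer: -6768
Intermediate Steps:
E(w) = w + w²
((p(-3, 1)*(-4))*E(W))*(-94) = ((-3*(-4))*(2*(1 + 2)))*(-94) = (12*(2*3))*(-94) = (12*6)*(-94) = 72*(-94) = -6768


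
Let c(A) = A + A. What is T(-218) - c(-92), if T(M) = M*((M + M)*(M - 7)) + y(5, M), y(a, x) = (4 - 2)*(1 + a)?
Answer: -21385604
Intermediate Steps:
y(a, x) = 2 + 2*a (y(a, x) = 2*(1 + a) = 2 + 2*a)
c(A) = 2*A
T(M) = 12 + 2*M**2*(-7 + M) (T(M) = M*((M + M)*(M - 7)) + (2 + 2*5) = M*((2*M)*(-7 + M)) + (2 + 10) = M*(2*M*(-7 + M)) + 12 = 2*M**2*(-7 + M) + 12 = 12 + 2*M**2*(-7 + M))
T(-218) - c(-92) = (12 - 14*(-218)**2 + 2*(-218)**3) - 2*(-92) = (12 - 14*47524 + 2*(-10360232)) - 1*(-184) = (12 - 665336 - 20720464) + 184 = -21385788 + 184 = -21385604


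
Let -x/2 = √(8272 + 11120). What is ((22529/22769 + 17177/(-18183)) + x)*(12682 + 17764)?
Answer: 564520415524/414008727 - 487136*√303 ≈ -8.4782e+6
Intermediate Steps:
x = -16*√303 (x = -2*√(8272 + 11120) = -16*√303 ≈ -278.51)
((22529/22769 + 17177/(-18183)) + x)*(12682 + 17764) = ((22529/22769 + 17177/(-18183)) - 16*√303)*(12682 + 17764) = ((22529*(1/22769) + 17177*(-1/18183)) - 16*√303)*30446 = ((22529/22769 - 17177/18183) - 16*√303)*30446 = (18541694/414008727 - 16*√303)*30446 = 564520415524/414008727 - 487136*√303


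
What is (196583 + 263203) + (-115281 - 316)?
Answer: 344189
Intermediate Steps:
(196583 + 263203) + (-115281 - 316) = 459786 - 115597 = 344189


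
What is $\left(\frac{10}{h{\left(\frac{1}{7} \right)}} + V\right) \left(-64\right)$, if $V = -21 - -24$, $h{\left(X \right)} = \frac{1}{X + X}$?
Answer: $- \frac{2624}{7} \approx -374.86$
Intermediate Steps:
$h{\left(X \right)} = \frac{1}{2 X}$
$V = 3$ ($V = -21 + 24 = 3$)
$\left(\frac{10}{h{\left(\frac{1}{7} \right)}} + V\right) \left(-64\right) = \left(\frac{10}{\frac{1}{2} \frac{1}{\frac{1}{7}}} + 3\right) \left(-64\right) = \left(\frac{10}{\frac{1}{2} \cdot 7} + 3\right) \left(-64\right) = \left(\frac{10}{\frac{7}{2}} + 3\right) \left(-64\right) = \left(10 \cdot \frac{2}{7} + 3\right) \left(-64\right) = \left(\frac{20}{7} + 3\right) \left(-64\right) = \frac{41}{7} \left(-64\right) = - \frac{2624}{7}$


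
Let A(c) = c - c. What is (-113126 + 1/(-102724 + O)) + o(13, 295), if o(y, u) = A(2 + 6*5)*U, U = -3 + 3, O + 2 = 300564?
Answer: -22380621587/197838 ≈ -1.1313e+5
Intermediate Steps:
O = 300562 (O = -2 + 300564 = 300562)
A(c) = 0
U = 0
o(y, u) = 0 (o(y, u) = 0*0 = 0)
(-113126 + 1/(-102724 + O)) + o(13, 295) = (-113126 + 1/(-102724 + 300562)) + 0 = (-113126 + 1/197838) + 0 = -22380621587/197838 + 0 = -22380621587/197838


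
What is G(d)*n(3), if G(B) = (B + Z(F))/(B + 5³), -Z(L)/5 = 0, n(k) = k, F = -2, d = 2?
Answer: 6/127 ≈ 0.047244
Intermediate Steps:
Z(L) = 0 (Z(L) = -5*0 = 0)
G(B) = B/(125 + B) (G(B) = (B + 0)/(B + 5³) = B/(B + 125) = B/(125 + B))
G(d)*n(3) = (2/(125 + 2))*3 = (2/127)*3 = 6/127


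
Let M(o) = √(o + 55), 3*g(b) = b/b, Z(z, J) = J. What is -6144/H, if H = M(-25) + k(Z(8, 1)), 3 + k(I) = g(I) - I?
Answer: -202752/149 - 55296*√30/149 ≈ -3393.4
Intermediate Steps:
g(b) = ⅓ (g(b) = (b/b)/3 = (⅓)*1 = ⅓)
M(o) = √(55 + o)
k(I) = -8/3 - I (k(I) = -3 + (⅓ - I) = -8/3 - I)
H = -11/3 + √30 (H = √(55 - 25) + (-8/3 - 1*1) = √30 + (-8/3 - 1) = √30 - 11/3 = -11/3 + √30 ≈ 1.8106)
-6144/H = -6144/(-11/3 + √30)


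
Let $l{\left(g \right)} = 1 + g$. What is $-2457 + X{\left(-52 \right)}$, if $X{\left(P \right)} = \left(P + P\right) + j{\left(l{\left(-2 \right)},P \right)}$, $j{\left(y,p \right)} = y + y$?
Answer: $-2563$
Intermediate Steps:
$j{\left(y,p \right)} = 2 y$
$X{\left(P \right)} = -2 + 2 P$ ($X{\left(P \right)} = \left(P + P\right) + 2 \left(1 - 2\right) = 2 P + 2 \left(-1\right) = 2 P - 2 = -2 + 2 P$)
$-2457 + X{\left(-52 \right)} = -2457 + \left(-2 + 2 \left(-52\right)\right) = -2457 - 106 = -2563$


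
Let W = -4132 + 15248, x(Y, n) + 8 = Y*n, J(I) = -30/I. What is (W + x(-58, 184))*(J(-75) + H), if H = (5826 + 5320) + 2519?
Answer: 29790572/5 ≈ 5.9581e+6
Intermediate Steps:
x(Y, n) = -8 + Y*n
H = 13665 (H = 11146 + 2519 = 13665)
W = 11116
(W + x(-58, 184))*(J(-75) + H) = (11116 + (-8 - 58*184))*(-30/(-75) + 13665) = (11116 + (-8 - 10672))*(-30*(-1/75) + 13665) = (11116 - 10680)*(2/5 + 13665) = 436*(68327/5) = 29790572/5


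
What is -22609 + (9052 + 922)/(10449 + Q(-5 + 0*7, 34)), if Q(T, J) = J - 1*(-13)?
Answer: -118647045/5248 ≈ -22608.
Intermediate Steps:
Q(T, J) = 13 + J (Q(T, J) = J + 13 = 13 + J)
-22609 + (9052 + 922)/(10449 + Q(-5 + 0*7, 34)) = -22609 + (9052 + 922)/(10449 + (13 + 34)) = -22609 + 9974/(10449 + 47) = -22609 + 9974/10496 = -22609 + 9974*(1/10496) = -22609 + 4987/5248 = -118647045/5248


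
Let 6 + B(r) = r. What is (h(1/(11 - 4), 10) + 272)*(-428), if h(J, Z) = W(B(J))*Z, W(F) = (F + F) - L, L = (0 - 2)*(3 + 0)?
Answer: -643712/7 ≈ -91959.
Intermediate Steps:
L = -6 (L = -2*3 = -6)
B(r) = -6 + r
W(F) = 6 + 2*F (W(F) = (F + F) - 1*(-6) = 2*F + 6 = 6 + 2*F)
h(J, Z) = Z*(-6 + 2*J) (h(J, Z) = (6 + 2*(-6 + J))*Z = (6 + (-12 + 2*J))*Z = (-6 + 2*J)*Z = Z*(-6 + 2*J))
(h(1/(11 - 4), 10) + 272)*(-428) = (2*10*(-3 + 1/(11 - 4)) + 272)*(-428) = (2*10*(-3 + 1/7) + 272)*(-428) = (2*10*(-3 + ⅐) + 272)*(-428) = (2*10*(-20/7) + 272)*(-428) = (-400/7 + 272)*(-428) = (1504/7)*(-428) = -643712/7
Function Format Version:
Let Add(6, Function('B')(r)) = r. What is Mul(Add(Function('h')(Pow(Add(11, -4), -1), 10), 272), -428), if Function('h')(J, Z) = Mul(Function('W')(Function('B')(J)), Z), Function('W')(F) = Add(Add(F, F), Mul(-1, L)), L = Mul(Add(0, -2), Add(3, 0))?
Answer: Rational(-643712, 7) ≈ -91959.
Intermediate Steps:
L = -6 (L = Mul(-2, 3) = -6)
Function('B')(r) = Add(-6, r)
Function('W')(F) = Add(6, Mul(2, F)) (Function('W')(F) = Add(Add(F, F), Mul(-1, -6)) = Add(Mul(2, F), 6) = Add(6, Mul(2, F)))
Function('h')(J, Z) = Mul(Z, Add(-6, Mul(2, J))) (Function('h')(J, Z) = Mul(Add(6, Mul(2, Add(-6, J))), Z) = Mul(Add(6, Add(-12, Mul(2, J))), Z) = Mul(Add(-6, Mul(2, J)), Z) = Mul(Z, Add(-6, Mul(2, J))))
Mul(Add(Function('h')(Pow(Add(11, -4), -1), 10), 272), -428) = Mul(Add(Mul(2, 10, Add(-3, Pow(Add(11, -4), -1))), 272), -428) = Mul(Add(Mul(2, 10, Add(-3, Pow(7, -1))), 272), -428) = Mul(Add(Mul(2, 10, Add(-3, Rational(1, 7))), 272), -428) = Mul(Add(Mul(2, 10, Rational(-20, 7)), 272), -428) = Mul(Add(Rational(-400, 7), 272), -428) = Mul(Rational(1504, 7), -428) = Rational(-643712, 7)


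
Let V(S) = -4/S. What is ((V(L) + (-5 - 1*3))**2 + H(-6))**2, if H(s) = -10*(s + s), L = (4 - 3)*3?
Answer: 3474496/81 ≈ 42895.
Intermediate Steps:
L = 3 (L = 1*3 = 3)
H(s) = -20*s
((V(L) + (-5 - 1*3))**2 + H(-6))**2 = ((-4/3 + (-5 - 1*3))**2 - 20*(-6))**2 = ((-4*1/3 + (-5 - 3))**2 + 120)**2 = ((-4/3 - 8)**2 + 120)**2 = ((-28/3)**2 + 120)**2 = (784/9 + 120)**2 = (1864/9)**2 = 3474496/81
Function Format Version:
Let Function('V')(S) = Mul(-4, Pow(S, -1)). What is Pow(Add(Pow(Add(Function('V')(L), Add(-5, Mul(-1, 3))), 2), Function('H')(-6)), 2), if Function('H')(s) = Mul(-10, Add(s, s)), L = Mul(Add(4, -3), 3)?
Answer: Rational(3474496, 81) ≈ 42895.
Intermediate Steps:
L = 3 (L = Mul(1, 3) = 3)
Function('H')(s) = Mul(-20, s) (Function('H')(s) = Mul(-10, Mul(2, s)) = Mul(-20, s))
Pow(Add(Pow(Add(Function('V')(L), Add(-5, Mul(-1, 3))), 2), Function('H')(-6)), 2) = Pow(Add(Pow(Add(Mul(-4, Pow(3, -1)), Add(-5, Mul(-1, 3))), 2), Mul(-20, -6)), 2) = Pow(Add(Pow(Add(Mul(-4, Rational(1, 3)), Add(-5, -3)), 2), 120), 2) = Pow(Add(Pow(Add(Rational(-4, 3), -8), 2), 120), 2) = Pow(Add(Pow(Rational(-28, 3), 2), 120), 2) = Pow(Add(Rational(784, 9), 120), 2) = Pow(Rational(1864, 9), 2) = Rational(3474496, 81)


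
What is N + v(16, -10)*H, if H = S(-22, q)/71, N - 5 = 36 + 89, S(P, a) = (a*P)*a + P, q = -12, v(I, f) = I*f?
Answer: 519630/71 ≈ 7318.7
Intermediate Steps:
S(P, a) = P + P*a**2 (S(P, a) = (P*a)*a + P = P*a**2 + P = P + P*a**2)
N = 130 (N = 5 + (36 + 89) = 5 + 125 = 130)
H = -3190/71 (H = -22*(1 + (-12)**2)/71 = -22*(1 + 144)*(1/71) = -22*145*(1/71) = -3190*1/71 = -3190/71 ≈ -44.930)
N + v(16, -10)*H = 130 + (16*(-10))*(-3190/71) = 130 - 160*(-3190/71) = 130 + 510400/71 = 519630/71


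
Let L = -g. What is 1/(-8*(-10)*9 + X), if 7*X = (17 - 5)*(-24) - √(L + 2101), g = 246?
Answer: 33264/22579649 + 7*√1855/22579649 ≈ 0.0014865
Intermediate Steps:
L = -246 (L = -1*246 = -246)
X = -288/7 - √1855/7 (X = ((17 - 5)*(-24) - √(-246 + 2101))/7 = (12*(-24) - √1855)/7 = (-288 - √1855)/7 = -288/7 - √1855/7 ≈ -47.296)
1/(-8*(-10)*9 + X) = 1/(-8*(-10)*9 + (-288/7 - √1855/7)) = 1/(-(-80)*9 + (-288/7 - √1855/7)) = 1/(-1*(-720) + (-288/7 - √1855/7)) = 1/(720 + (-288/7 - √1855/7)) = 1/(4752/7 - √1855/7)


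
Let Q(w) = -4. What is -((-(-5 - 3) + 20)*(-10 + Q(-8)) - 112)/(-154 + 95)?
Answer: -504/59 ≈ -8.5424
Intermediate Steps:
-((-(-5 - 3) + 20)*(-10 + Q(-8)) - 112)/(-154 + 95) = -((-(-5 - 3) + 20)*(-10 - 4) - 112)/(-154 + 95) = -((-1*(-8) + 20)*(-14) - 112)/(-59) = -((8 + 20)*(-14) - 112)*(-1)/59 = -(28*(-14) - 112)*(-1)/59 = -(-392 - 112)*(-1)/59 = -(-504)*(-1)/59 = -1*504/59 = -504/59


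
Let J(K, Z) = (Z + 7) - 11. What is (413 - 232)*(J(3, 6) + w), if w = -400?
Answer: -72038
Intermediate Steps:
J(K, Z) = -4 + Z (J(K, Z) = (7 + Z) - 11 = -4 + Z)
(413 - 232)*(J(3, 6) + w) = (413 - 232)*((-4 + 6) - 400) = 181*(2 - 400) = 181*(-398) = -72038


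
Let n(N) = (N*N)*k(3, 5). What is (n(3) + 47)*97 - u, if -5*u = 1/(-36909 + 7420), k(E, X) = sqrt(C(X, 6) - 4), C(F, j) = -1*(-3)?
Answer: 672201754/147445 + 873*I ≈ 4559.0 + 873.0*I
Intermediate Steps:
C(F, j) = 3
k(E, X) = I (k(E, X) = sqrt(3 - 4) = sqrt(-1) = I)
n(N) = I*N**2 (n(N) = (N*N)*I = N**2*I = I*N**2)
u = 1/147445 (u = -1/(5*(-36909 + 7420)) = -1/5/(-29489) = -1/5*(-1/29489) = 1/147445 ≈ 6.7822e-6)
(n(3) + 47)*97 - u = (I*3**2 + 47)*97 - 1*1/147445 = (I*9 + 47)*97 - 1/147445 = (9*I + 47)*97 - 1/147445 = (47 + 9*I)*97 - 1/147445 = (4559 + 873*I) - 1/147445 = 672201754/147445 + 873*I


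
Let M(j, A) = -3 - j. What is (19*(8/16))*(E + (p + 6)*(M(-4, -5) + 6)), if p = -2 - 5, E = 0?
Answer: -133/2 ≈ -66.500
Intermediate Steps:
p = -7
(19*(8/16))*(E + (p + 6)*(M(-4, -5) + 6)) = (19*(8/16))*(0 + (-7 + 6)*((-3 - 1*(-4)) + 6)) = (19*(8*(1/16)))*(0 - ((-3 + 4) + 6)) = (19*(½))*(0 - (1 + 6)) = 19*(0 - 1*7)/2 = 19*(0 - 7)/2 = (19/2)*(-7) = -133/2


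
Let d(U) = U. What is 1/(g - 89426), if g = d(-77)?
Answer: -1/89503 ≈ -1.1173e-5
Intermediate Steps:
g = -77
1/(g - 89426) = 1/(-77 - 89426) = 1/(-89503) = -1/89503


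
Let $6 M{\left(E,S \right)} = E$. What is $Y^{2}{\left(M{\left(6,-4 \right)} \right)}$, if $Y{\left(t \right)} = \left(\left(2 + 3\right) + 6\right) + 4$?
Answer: $225$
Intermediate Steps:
$M{\left(E,S \right)} = \frac{E}{6}$
$Y{\left(t \right)} = 15$ ($Y{\left(t \right)} = \left(5 + 6\right) + 4 = 11 + 4 = 15$)
$Y^{2}{\left(M{\left(6,-4 \right)} \right)} = 15^{2} = 225$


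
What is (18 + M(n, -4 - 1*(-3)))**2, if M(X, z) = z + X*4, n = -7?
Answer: 121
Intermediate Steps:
M(X, z) = z + 4*X
(18 + M(n, -4 - 1*(-3)))**2 = (18 + ((-4 - 1*(-3)) + 4*(-7)))**2 = (18 + ((-4 + 3) - 28))**2 = (18 + (-1 - 28))**2 = (18 - 29)**2 = (-11)**2 = 121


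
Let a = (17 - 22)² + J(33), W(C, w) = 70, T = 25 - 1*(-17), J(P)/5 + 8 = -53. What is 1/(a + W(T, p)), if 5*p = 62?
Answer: -1/210 ≈ -0.0047619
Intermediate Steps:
J(P) = -305 (J(P) = -40 + 5*(-53) = -40 - 265 = -305)
p = 62/5 (p = (⅕)*62 = 62/5 ≈ 12.400)
T = 42 (T = 25 + 17 = 42)
a = -280 (a = (17 - 22)² - 305 = (-5)² - 305 = 25 - 305 = -280)
1/(a + W(T, p)) = 1/(-280 + 70) = 1/(-210) = -1/210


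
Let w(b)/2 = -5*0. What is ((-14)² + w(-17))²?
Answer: 38416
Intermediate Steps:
w(b) = 0 (w(b) = 2*(-5*0) = 2*0 = 0)
((-14)² + w(-17))² = ((-14)² + 0)² = (196 + 0)² = 196² = 38416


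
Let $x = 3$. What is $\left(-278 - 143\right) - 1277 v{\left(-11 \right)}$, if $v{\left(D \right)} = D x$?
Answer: $41720$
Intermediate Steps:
$v{\left(D \right)} = 3 D$ ($v{\left(D \right)} = D 3 = 3 D$)
$\left(-278 - 143\right) - 1277 v{\left(-11 \right)} = \left(-278 - 143\right) - 1277 \cdot 3 \left(-11\right) = -421 - -42141 = -421 + 42141 = 41720$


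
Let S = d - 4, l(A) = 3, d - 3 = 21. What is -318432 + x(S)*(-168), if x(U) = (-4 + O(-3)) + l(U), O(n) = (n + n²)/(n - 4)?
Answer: -318120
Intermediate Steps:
d = 24 (d = 3 + 21 = 24)
S = 20 (S = 24 - 4 = 20)
O(n) = (n + n²)/(-4 + n)
x(U) = -13/7 (x(U) = (-4 - 3*(1 - 3)/(-4 - 3)) + 3 = (-4 - 3*(-2)/(-7)) + 3 = (-4 - 3*(-⅐)*(-2)) + 3 = (-4 - 6/7) + 3 = -34/7 + 3 = -13/7)
-318432 + x(S)*(-168) = -318432 - 13/7*(-168) = -318432 + 312 = -318120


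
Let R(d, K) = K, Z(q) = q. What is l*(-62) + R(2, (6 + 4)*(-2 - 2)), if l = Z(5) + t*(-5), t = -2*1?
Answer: -970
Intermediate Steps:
t = -2
l = 15 (l = 5 - 2*(-5) = 5 + 10 = 15)
l*(-62) + R(2, (6 + 4)*(-2 - 2)) = 15*(-62) + (6 + 4)*(-2 - 2) = -930 + 10*(-4) = -930 - 40 = -970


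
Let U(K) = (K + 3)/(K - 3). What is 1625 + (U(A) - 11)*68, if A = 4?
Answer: 1353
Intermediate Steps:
U(K) = (3 + K)/(-3 + K)
1625 + (U(A) - 11)*68 = 1625 + ((3 + 4)/(-3 + 4) - 11)*68 = 1625 + (7/1 - 11)*68 = 1625 + (1*7 - 11)*68 = 1625 + (7 - 11)*68 = 1625 - 4*68 = 1625 - 272 = 1353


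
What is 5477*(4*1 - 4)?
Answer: 0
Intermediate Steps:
5477*(4*1 - 4) = 5477*(4 - 4) = 5477*0 = 0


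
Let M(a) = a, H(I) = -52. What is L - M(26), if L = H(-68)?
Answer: -78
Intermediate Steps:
L = -52
L - M(26) = -52 - 1*26 = -52 - 26 = -78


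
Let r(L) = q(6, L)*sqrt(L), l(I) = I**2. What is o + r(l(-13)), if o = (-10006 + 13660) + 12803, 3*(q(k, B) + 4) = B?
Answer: 51412/3 ≈ 17137.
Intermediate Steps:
q(k, B) = -4 + B/3
o = 16457 (o = 3654 + 12803 = 16457)
r(L) = sqrt(L)*(-4 + L/3) (r(L) = (-4 + L/3)*sqrt(L) = sqrt(L)*(-4 + L/3))
o + r(l(-13)) = 16457 + sqrt((-13)**2)*(-12 + (-13)**2)/3 = 16457 + sqrt(169)*(-12 + 169)/3 = 16457 + (1/3)*13*157 = 16457 + 2041/3 = 51412/3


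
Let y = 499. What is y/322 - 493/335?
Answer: 8419/107870 ≈ 0.078048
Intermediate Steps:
y/322 - 493/335 = 499/322 - 493/335 = 8419/107870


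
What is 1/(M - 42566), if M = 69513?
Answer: 1/26947 ≈ 3.7110e-5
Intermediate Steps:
1/(M - 42566) = 1/(69513 - 42566) = 1/26947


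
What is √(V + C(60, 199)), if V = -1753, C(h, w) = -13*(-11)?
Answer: I*√1610 ≈ 40.125*I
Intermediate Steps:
C(h, w) = 143
√(V + C(60, 199)) = √(-1753 + 143) = √(-1610) = I*√1610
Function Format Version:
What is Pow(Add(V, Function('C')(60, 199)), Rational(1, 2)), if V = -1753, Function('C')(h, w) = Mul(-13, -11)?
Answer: Mul(I, Pow(1610, Rational(1, 2))) ≈ Mul(40.125, I)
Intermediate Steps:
Function('C')(h, w) = 143
Pow(Add(V, Function('C')(60, 199)), Rational(1, 2)) = Pow(Add(-1753, 143), Rational(1, 2)) = Pow(-1610, Rational(1, 2)) = Mul(I, Pow(1610, Rational(1, 2)))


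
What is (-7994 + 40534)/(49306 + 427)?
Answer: 32540/49733 ≈ 0.65429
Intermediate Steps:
(-7994 + 40534)/(49306 + 427) = 32540/49733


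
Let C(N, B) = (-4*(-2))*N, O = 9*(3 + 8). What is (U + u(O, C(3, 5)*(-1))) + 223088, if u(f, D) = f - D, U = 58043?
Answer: 281254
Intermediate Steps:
O = 99 (O = 9*11 = 99)
C(N, B) = 8*N
(U + u(O, C(3, 5)*(-1))) + 223088 = (58043 + (99 - 8*3*(-1))) + 223088 = (58043 + (99 - 24*(-1))) + 223088 = (58043 + (99 - 1*(-24))) + 223088 = (58043 + (99 + 24)) + 223088 = (58043 + 123) + 223088 = 58166 + 223088 = 281254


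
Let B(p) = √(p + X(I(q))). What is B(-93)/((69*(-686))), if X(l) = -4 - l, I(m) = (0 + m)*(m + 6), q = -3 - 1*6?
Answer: -I*√31/23667 ≈ -0.00023525*I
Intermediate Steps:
q = -9 (q = -3 - 6 = -9)
I(m) = m*(6 + m)
B(p) = √(-31 + p) (B(p) = √(p + (-4 - (-9)*(6 - 9))) = √(p + (-4 - (-9)*(-3))) = √(p + (-4 - 1*27)) = √(p + (-4 - 27)) = √(p - 31) = √(-31 + p))
B(-93)/((69*(-686))) = √(-31 - 93)/((69*(-686))) = √(-124)/(-47334) = (2*I*√31)*(-1/47334) = -I*√31/23667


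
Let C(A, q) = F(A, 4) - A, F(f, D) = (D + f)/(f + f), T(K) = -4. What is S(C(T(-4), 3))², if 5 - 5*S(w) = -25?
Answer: 36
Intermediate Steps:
F(f, D) = (D + f)/(2*f) (F(f, D) = (D + f)/((2*f)) = (D + f)*(1/(2*f)) = (D + f)/(2*f))
C(A, q) = -A + (4 + A)/(2*A) (C(A, q) = (4 + A)/(2*A) - A = -A + (4 + A)/(2*A))
S(w) = 6 (S(w) = 1 - ⅕*(-25) = 1 + 5 = 6)
S(C(T(-4), 3))² = 6² = 36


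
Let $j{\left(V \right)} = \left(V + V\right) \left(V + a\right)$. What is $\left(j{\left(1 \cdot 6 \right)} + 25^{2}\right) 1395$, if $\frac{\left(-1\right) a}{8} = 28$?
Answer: $-2777445$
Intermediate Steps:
$a = -224$ ($a = \left(-8\right) 28 = -224$)
$j{\left(V \right)} = 2 V \left(-224 + V\right)$ ($j{\left(V \right)} = \left(V + V\right) \left(V - 224\right) = 2 V \left(-224 + V\right)$)
$\left(j{\left(1 \cdot 6 \right)} + 25^{2}\right) 1395 = \left(2 \cdot 1 \cdot 6 \left(-224 + 1 \cdot 6\right) + 25^{2}\right) 1395 = \left(2 \cdot 6 \left(-224 + 6\right) + 625\right) 1395 = \left(2 \cdot 6 \left(-218\right) + 625\right) 1395 = \left(-2616 + 625\right) 1395 = \left(-1991\right) 1395 = -2777445$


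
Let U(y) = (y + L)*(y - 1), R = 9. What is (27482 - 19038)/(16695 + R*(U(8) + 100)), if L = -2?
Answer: 8444/17973 ≈ 0.46982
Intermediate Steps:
U(y) = (-1 + y)*(-2 + y) (U(y) = (y - 2)*(y - 1) = (-2 + y)*(-1 + y) = (-1 + y)*(-2 + y))
(27482 - 19038)/(16695 + R*(U(8) + 100)) = (27482 - 19038)/(16695 + 9*((2 + 8**2 - 3*8) + 100)) = 8444/(16695 + 9*((2 + 64 - 24) + 100)) = 8444/(16695 + 9*(42 + 100)) = 8444/(16695 + 9*142) = 8444/(16695 + 1278) = 8444/17973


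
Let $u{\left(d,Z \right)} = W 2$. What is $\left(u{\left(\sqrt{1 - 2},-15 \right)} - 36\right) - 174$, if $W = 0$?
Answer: $-210$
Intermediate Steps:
$u{\left(d,Z \right)} = 0$ ($u{\left(d,Z \right)} = 0 \cdot 2 = 0$)
$\left(u{\left(\sqrt{1 - 2},-15 \right)} - 36\right) - 174 = \left(0 - 36\right) - 174 = -36 - 174 = -210$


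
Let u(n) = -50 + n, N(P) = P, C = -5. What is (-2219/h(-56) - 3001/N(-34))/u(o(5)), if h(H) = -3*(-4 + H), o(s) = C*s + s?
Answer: -232367/214200 ≈ -1.0848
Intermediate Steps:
o(s) = -4*s (o(s) = -5*s + s = -4*s)
h(H) = 12 - 3*H
(-2219/h(-56) - 3001/N(-34))/u(o(5)) = (-2219/(12 - 3*(-56)) - 3001/(-34))/(-50 - 4*5) = (-2219/(12 + 168) - 3001*(-1/34))/(-50 - 20) = (-2219/180 + 3001/34)/(-70) = (-2219*1/180 + 3001/34)*(-1/70) = (-2219/180 + 3001/34)*(-1/70) = (232367/3060)*(-1/70) = -232367/214200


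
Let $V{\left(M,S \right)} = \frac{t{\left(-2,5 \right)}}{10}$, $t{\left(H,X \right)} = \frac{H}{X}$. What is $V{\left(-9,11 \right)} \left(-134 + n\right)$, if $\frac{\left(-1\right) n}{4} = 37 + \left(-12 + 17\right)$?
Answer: $\frac{302}{25} \approx 12.08$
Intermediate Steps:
$V{\left(M,S \right)} = - \frac{1}{25}$ ($V{\left(M,S \right)} = \frac{\left(-2\right) \frac{1}{5}}{10} = \left(-2\right) \frac{1}{5} \cdot \frac{1}{10} = \left(- \frac{2}{5}\right) \frac{1}{10} = - \frac{1}{25}$)
$n = -168$ ($n = - 4 \left(37 + \left(-12 + 17\right)\right) = - 4 \left(37 + 5\right) = \left(-4\right) 42 = -168$)
$V{\left(-9,11 \right)} \left(-134 + n\right) = - \frac{-134 - 168}{25} = \left(- \frac{1}{25}\right) \left(-302\right) = \frac{302}{25}$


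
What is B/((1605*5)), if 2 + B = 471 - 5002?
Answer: -1511/2675 ≈ -0.56486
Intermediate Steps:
B = -4533 (B = -2 + (471 - 5002) = -2 - 4531 = -4533)
B/((1605*5)) = -4533/(1605*5) = -4533/8025 = -4533*1/8025 = -1511/2675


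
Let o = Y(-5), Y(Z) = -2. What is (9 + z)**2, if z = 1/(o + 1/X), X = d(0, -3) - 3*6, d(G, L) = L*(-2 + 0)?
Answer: 45369/625 ≈ 72.590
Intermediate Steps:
d(G, L) = -2*L (d(G, L) = L*(-2) = -2*L)
X = -12 (X = -2*(-3) - 3*6 = 6 - 18 = -12)
o = -2
z = -12/25 (z = 1/(-2 + 1/(-12)) = 1/(-2 - 1/12) = 1/(-25/12) = -12/25 ≈ -0.48000)
(9 + z)**2 = (9 - 12/25)**2 = (213/25)**2 = 45369/625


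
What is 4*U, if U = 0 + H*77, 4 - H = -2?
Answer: 1848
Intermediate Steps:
H = 6 (H = 4 - 1*(-2) = 4 + 2 = 6)
U = 462 (U = 0 + 6*77 = 0 + 462 = 462)
4*U = 4*462 = 1848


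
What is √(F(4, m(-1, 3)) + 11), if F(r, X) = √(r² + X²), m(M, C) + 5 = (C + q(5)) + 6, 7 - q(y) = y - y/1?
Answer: √(11 + √137) ≈ 4.7649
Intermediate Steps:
q(y) = 7 (q(y) = 7 - (y - y/1) = 7 - (y - y) = 7 - 1*0 = 7 + 0 = 7)
m(M, C) = 8 + C (m(M, C) = -5 + ((C + 7) + 6) = -5 + ((7 + C) + 6) = -5 + (13 + C) = 8 + C)
F(r, X) = √(X² + r²)
√(F(4, m(-1, 3)) + 11) = √(√((8 + 3)² + 4²) + 11) = √(√(11² + 16) + 11) = √(√(121 + 16) + 11) = √(√137 + 11) = √(11 + √137)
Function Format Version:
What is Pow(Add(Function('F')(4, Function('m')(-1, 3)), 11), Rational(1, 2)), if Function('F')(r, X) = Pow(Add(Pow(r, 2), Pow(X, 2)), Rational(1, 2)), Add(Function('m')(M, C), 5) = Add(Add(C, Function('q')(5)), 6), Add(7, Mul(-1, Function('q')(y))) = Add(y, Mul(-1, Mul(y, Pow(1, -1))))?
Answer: Pow(Add(11, Pow(137, Rational(1, 2))), Rational(1, 2)) ≈ 4.7649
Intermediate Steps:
Function('q')(y) = 7 (Function('q')(y) = Add(7, Mul(-1, Add(y, Mul(-1, Mul(y, Pow(1, -1)))))) = Add(7, Mul(-1, Add(y, Mul(-1, Mul(y, 1))))) = Add(7, Mul(-1, Add(y, Mul(-1, y)))) = Add(7, Mul(-1, 0)) = Add(7, 0) = 7)
Function('m')(M, C) = Add(8, C) (Function('m')(M, C) = Add(-5, Add(Add(C, 7), 6)) = Add(-5, Add(Add(7, C), 6)) = Add(-5, Add(13, C)) = Add(8, C))
Function('F')(r, X) = Pow(Add(Pow(X, 2), Pow(r, 2)), Rational(1, 2))
Pow(Add(Function('F')(4, Function('m')(-1, 3)), 11), Rational(1, 2)) = Pow(Add(Pow(Add(Pow(Add(8, 3), 2), Pow(4, 2)), Rational(1, 2)), 11), Rational(1, 2)) = Pow(Add(Pow(Add(Pow(11, 2), 16), Rational(1, 2)), 11), Rational(1, 2)) = Pow(Add(Pow(Add(121, 16), Rational(1, 2)), 11), Rational(1, 2)) = Pow(Add(Pow(137, Rational(1, 2)), 11), Rational(1, 2)) = Pow(Add(11, Pow(137, Rational(1, 2))), Rational(1, 2))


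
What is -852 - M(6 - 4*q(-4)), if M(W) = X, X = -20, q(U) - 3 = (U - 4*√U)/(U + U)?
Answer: -832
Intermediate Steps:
q(U) = 3 + (U - 4*√U)/(2*U) (q(U) = 3 + (U - 4*√U)/(U + U) = 3 + (U - 4*√U)/((2*U)) = 3 + (U - 4*√U)*(1/(2*U)) = 3 + (U - 4*√U)/(2*U))
M(W) = -20
-852 - M(6 - 4*q(-4)) = -852 - 1*(-20) = -852 + 20 = -832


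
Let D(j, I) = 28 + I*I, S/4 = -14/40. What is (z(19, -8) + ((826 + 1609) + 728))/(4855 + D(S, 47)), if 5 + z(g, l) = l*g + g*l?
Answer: 1427/3546 ≈ 0.40243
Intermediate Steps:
S = -7/5 (S = 4*(-14/40) = 4*(-14*1/40) = 4*(-7/20) = -7/5 ≈ -1.4000)
D(j, I) = 28 + I**2
z(g, l) = -5 + 2*g*l (z(g, l) = -5 + (l*g + g*l) = -5 + (g*l + g*l) = -5 + 2*g*l)
(z(19, -8) + ((826 + 1609) + 728))/(4855 + D(S, 47)) = ((-5 + 2*19*(-8)) + ((826 + 1609) + 728))/(4855 + (28 + 47**2)) = ((-5 - 304) + (2435 + 728))/(4855 + (28 + 2209)) = (-309 + 3163)/(4855 + 2237) = 2854/7092 = 2854*(1/7092) = 1427/3546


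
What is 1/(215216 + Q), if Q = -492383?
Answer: -1/277167 ≈ -3.6079e-6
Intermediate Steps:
1/(215216 + Q) = 1/(215216 - 492383) = 1/(-277167) = -1/277167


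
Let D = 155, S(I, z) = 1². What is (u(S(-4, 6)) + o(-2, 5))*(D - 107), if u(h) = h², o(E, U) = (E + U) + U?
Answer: 432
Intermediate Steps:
S(I, z) = 1
o(E, U) = E + 2*U
(u(S(-4, 6)) + o(-2, 5))*(D - 107) = (1² + (-2 + 2*5))*(155 - 107) = (1 + (-2 + 10))*48 = (1 + 8)*48 = 9*48 = 432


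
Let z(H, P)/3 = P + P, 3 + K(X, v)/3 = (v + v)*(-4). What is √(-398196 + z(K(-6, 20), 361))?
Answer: I*√396030 ≈ 629.31*I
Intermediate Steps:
K(X, v) = -9 - 24*v (K(X, v) = -9 + 3*((v + v)*(-4)) = -9 + 3*((2*v)*(-4)) = -9 + 3*(-8*v) = -9 - 24*v)
z(H, P) = 6*P (z(H, P) = 3*(P + P) = 3*(2*P) = 6*P)
√(-398196 + z(K(-6, 20), 361)) = √(-398196 + 6*361) = √(-398196 + 2166) = √(-396030) = I*√396030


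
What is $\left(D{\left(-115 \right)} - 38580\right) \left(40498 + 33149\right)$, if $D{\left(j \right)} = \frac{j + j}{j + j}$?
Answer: $-2841227613$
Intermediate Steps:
$D{\left(j \right)} = 1$ ($D{\left(j \right)} = \frac{2 j}{2 j} = 2 j \frac{1}{2 j} = 1$)
$\left(D{\left(-115 \right)} - 38580\right) \left(40498 + 33149\right) = \left(1 - 38580\right) \left(40498 + 33149\right) = \left(-38579\right) 73647 = -2841227613$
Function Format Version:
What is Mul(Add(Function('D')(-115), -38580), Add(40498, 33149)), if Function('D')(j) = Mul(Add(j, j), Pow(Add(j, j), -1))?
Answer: -2841227613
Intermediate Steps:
Function('D')(j) = 1 (Function('D')(j) = Mul(Mul(2, j), Pow(Mul(2, j), -1)) = Mul(Mul(2, j), Mul(Rational(1, 2), Pow(j, -1))) = 1)
Mul(Add(Function('D')(-115), -38580), Add(40498, 33149)) = Mul(Add(1, -38580), Add(40498, 33149)) = Mul(-38579, 73647) = -2841227613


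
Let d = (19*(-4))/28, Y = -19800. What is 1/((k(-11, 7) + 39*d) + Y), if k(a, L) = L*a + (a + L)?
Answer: -7/139908 ≈ -5.0033e-5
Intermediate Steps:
k(a, L) = L + a + L*a (k(a, L) = L*a + (L + a) = L + a + L*a)
d = -19/7 (d = -76*1/28 = -19/7 ≈ -2.7143)
1/((k(-11, 7) + 39*d) + Y) = 1/(((7 - 11 + 7*(-11)) + 39*(-19/7)) - 19800) = 1/(((7 - 11 - 77) - 741/7) - 19800) = 1/((-81 - 741/7) - 19800) = 1/(-1308/7 - 19800) = 1/(-139908/7) = -7/139908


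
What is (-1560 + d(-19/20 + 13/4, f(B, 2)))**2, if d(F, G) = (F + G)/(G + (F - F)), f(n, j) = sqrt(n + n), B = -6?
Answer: 2916576671/1200 + 35857*I*sqrt(3)/30 ≈ 2.4305e+6 + 2070.2*I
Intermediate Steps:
f(n, j) = sqrt(2)*sqrt(n) (f(n, j) = sqrt(2*n) = sqrt(2)*sqrt(n))
d(F, G) = (F + G)/G (d(F, G) = (F + G)/(G + 0) = (F + G)/G)
(-1560 + d(-19/20 + 13/4, f(B, 2)))**2 = (-1560 + ((-19/20 + 13/4) + sqrt(2)*sqrt(-6))/((sqrt(2)*sqrt(-6))))**2 = (-1560 + ((-19*1/20 + 13*(1/4)) + sqrt(2)*(I*sqrt(6)))/((sqrt(2)*(I*sqrt(6)))))**2 = (-1560 + ((-19/20 + 13/4) + 2*I*sqrt(3))/((2*I*sqrt(3))))**2 = (-1560 + (-I*sqrt(3)/6)*(23/10 + 2*I*sqrt(3)))**2 = (-1560 - I*sqrt(3)*(23/10 + 2*I*sqrt(3))/6)**2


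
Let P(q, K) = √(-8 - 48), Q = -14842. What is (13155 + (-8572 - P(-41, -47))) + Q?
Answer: -10259 - 2*I*√14 ≈ -10259.0 - 7.4833*I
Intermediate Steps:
P(q, K) = 2*I*√14 (P(q, K) = √(-56) = 2*I*√14)
(13155 + (-8572 - P(-41, -47))) + Q = (13155 + (-8572 - 2*I*√14)) - 14842 = (4583 - 2*I*√14) - 14842 = -10259 - 2*I*√14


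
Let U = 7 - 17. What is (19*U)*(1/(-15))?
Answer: 38/3 ≈ 12.667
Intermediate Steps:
U = -10
(19*U)*(1/(-15)) = (19*(-10))*(1/(-15)) = -190*(-1)/15 = -190*(-1/15) = 38/3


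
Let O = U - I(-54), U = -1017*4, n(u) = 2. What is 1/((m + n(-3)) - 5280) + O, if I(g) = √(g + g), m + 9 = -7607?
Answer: -52452793/12894 - 6*I*√3 ≈ -4068.0 - 10.392*I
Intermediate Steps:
U = -4068
m = -7616 (m = -9 - 7607 = -7616)
I(g) = √2*√g (I(g) = √(2*g) = √2*√g)
O = -4068 - 6*I*√3 (O = -4068 - √2*√(-54) = -4068 - √2*3*I*√6 = -4068 - 6*I*√3 ≈ -4068.0 - 10.392*I)
1/((m + n(-3)) - 5280) + O = 1/((-7616 + 2) - 5280) + (-4068 - 6*I*√3) = 1/(-7614 - 5280) + (-4068 - 6*I*√3) = 1/(-12894) + (-4068 - 6*I*√3) = -1/12894 + (-4068 - 6*I*√3) = -52452793/12894 - 6*I*√3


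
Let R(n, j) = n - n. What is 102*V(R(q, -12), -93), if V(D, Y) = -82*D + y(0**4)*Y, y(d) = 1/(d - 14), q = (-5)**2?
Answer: 4743/7 ≈ 677.57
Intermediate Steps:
q = 25
R(n, j) = 0
y(d) = 1/(-14 + d)
V(D, Y) = -82*D - Y/14 (V(D, Y) = -82*D + Y/(-14 + 0**4) = -82*D + Y/(-14 + 0) = -82*D + Y/(-14) = -82*D - Y/14)
102*V(R(q, -12), -93) = 102*(-82*0 - 1/14*(-93)) = 102*(0 + 93/14) = 102*(93/14) = 4743/7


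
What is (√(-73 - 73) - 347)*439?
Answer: -152333 + 439*I*√146 ≈ -1.5233e+5 + 5304.5*I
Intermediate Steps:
(√(-73 - 73) - 347)*439 = (√(-146) - 347)*439 = (I*√146 - 347)*439 = (-347 + I*√146)*439 = -152333 + 439*I*√146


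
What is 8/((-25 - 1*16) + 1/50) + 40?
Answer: 81560/2049 ≈ 39.805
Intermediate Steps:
8/((-25 - 1*16) + 1/50) + 40 = 8/((-25 - 16) + 1/50) + 40 = 8/(-41 + 1/50) + 40 = 8/(-2049/50) + 40 = -50/2049*8 + 40 = -400/2049 + 40 = 81560/2049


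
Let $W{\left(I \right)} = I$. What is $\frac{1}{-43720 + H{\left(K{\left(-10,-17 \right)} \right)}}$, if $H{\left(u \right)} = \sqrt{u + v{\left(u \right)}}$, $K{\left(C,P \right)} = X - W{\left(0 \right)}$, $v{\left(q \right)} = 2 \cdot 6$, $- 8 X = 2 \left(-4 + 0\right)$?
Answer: $- \frac{43720}{1911438387} - \frac{\sqrt{13}}{1911438387} \approx -2.2875 \cdot 10^{-5}$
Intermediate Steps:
$X = 1$ ($X = - \frac{2 \left(-4 + 0\right)}{8} = - \frac{2 \left(-4\right)}{8} = \left(- \frac{1}{8}\right) \left(-8\right) = 1$)
$v{\left(q \right)} = 12$
$K{\left(C,P \right)} = 1$ ($K{\left(C,P \right)} = 1 - 0 = 1 + 0 = 1$)
$H{\left(u \right)} = \sqrt{12 + u}$ ($H{\left(u \right)} = \sqrt{u + 12} = \sqrt{12 + u}$)
$\frac{1}{-43720 + H{\left(K{\left(-10,-17 \right)} \right)}} = \frac{1}{-43720 + \sqrt{12 + 1}} = \frac{1}{-43720 + \sqrt{13}}$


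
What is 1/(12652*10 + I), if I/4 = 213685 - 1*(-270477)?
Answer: 1/2063168 ≈ 4.8469e-7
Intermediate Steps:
I = 1936648 (I = 4*(213685 - 1*(-270477)) = 4*(213685 + 270477) = 4*484162 = 1936648)
1/(12652*10 + I) = 1/(12652*10 + 1936648) = 1/(126520 + 1936648) = 1/2063168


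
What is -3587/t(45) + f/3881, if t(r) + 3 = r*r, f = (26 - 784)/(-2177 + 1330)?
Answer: -11789678833/6646732554 ≈ -1.7738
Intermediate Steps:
f = 758/847 (f = -758/(-847) = -758*(-1/847) = 758/847 ≈ 0.89492)
t(r) = -3 + r² (t(r) = -3 + r*r = -3 + r²)
-3587/t(45) + f/3881 = -3587/(-3 + 45²) + (758/847)/3881 = -3587/(-3 + 2025) + (758/847)*(1/3881) = -3587/2022 + 758/3287207 = -11789678833/6646732554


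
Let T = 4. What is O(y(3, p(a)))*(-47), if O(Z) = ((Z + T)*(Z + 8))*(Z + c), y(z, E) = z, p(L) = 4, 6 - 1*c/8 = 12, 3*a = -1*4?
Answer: 162855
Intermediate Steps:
a = -4/3 (a = (-1*4)/3 = (⅓)*(-4) = -4/3 ≈ -1.3333)
c = -48 (c = 48 - 8*12 = 48 - 96 = -48)
O(Z) = (-48 + Z)*(4 + Z)*(8 + Z) (O(Z) = ((Z + 4)*(Z + 8))*(Z - 48) = ((4 + Z)*(8 + Z))*(-48 + Z) = (-48 + Z)*(4 + Z)*(8 + Z))
O(y(3, p(a)))*(-47) = (-1536 + 3³ - 544*3 - 36*3²)*(-47) = (-1536 + 27 - 1632 - 36*9)*(-47) = (-1536 + 27 - 1632 - 324)*(-47) = -3465*(-47) = 162855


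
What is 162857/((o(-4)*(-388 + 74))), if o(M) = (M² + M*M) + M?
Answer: -162857/8792 ≈ -18.523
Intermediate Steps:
o(M) = M + 2*M² (o(M) = (M² + M²) + M = 2*M² + M = M + 2*M²)
162857/((o(-4)*(-388 + 74))) = 162857/(((-4*(1 + 2*(-4)))*(-388 + 74))) = 162857/((-4*(1 - 8)*(-314))) = 162857/((-4*(-7)*(-314))) = 162857/((28*(-314))) = 162857/(-8792) = 162857*(-1/8792) = -162857/8792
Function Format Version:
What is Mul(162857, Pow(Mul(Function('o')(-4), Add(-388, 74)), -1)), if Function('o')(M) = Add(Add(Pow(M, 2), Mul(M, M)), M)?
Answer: Rational(-162857, 8792) ≈ -18.523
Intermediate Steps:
Function('o')(M) = Add(M, Mul(2, Pow(M, 2))) (Function('o')(M) = Add(Add(Pow(M, 2), Pow(M, 2)), M) = Add(Mul(2, Pow(M, 2)), M) = Add(M, Mul(2, Pow(M, 2))))
Mul(162857, Pow(Mul(Function('o')(-4), Add(-388, 74)), -1)) = Mul(162857, Pow(Mul(Mul(-4, Add(1, Mul(2, -4))), Add(-388, 74)), -1)) = Mul(162857, Pow(Mul(Mul(-4, Add(1, -8)), -314), -1)) = Mul(162857, Pow(Mul(Mul(-4, -7), -314), -1)) = Mul(162857, Pow(Mul(28, -314), -1)) = Mul(162857, Pow(-8792, -1)) = Mul(162857, Rational(-1, 8792)) = Rational(-162857, 8792)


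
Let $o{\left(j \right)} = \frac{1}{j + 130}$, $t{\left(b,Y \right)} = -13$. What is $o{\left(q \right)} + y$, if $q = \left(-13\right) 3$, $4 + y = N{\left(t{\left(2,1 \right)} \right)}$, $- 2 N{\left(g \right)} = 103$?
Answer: $- \frac{10099}{182} \approx -55.489$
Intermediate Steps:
$N{\left(g \right)} = - \frac{103}{2}$ ($N{\left(g \right)} = \left(- \frac{1}{2}\right) 103 = - \frac{103}{2}$)
$y = - \frac{111}{2}$ ($y = -4 - \frac{103}{2} = - \frac{111}{2} \approx -55.5$)
$q = -39$
$o{\left(j \right)} = \frac{1}{130 + j}$
$o{\left(q \right)} + y = \frac{1}{130 - 39} - \frac{111}{2} = \frac{1}{91} - \frac{111}{2} = - \frac{10099}{182}$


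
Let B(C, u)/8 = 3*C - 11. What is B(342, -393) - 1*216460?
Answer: -208340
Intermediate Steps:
B(C, u) = -88 + 24*C (B(C, u) = 8*(3*C - 11) = 8*(-11 + 3*C) = -88 + 24*C)
B(342, -393) - 1*216460 = (-88 + 24*342) - 1*216460 = (-88 + 8208) - 216460 = 8120 - 216460 = -208340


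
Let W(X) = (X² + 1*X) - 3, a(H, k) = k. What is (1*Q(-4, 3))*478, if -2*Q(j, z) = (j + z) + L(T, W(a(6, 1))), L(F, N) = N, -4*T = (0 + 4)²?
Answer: 478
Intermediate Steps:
T = -4 (T = -(0 + 4)²/4 = -¼*4² = -¼*16 = -4)
W(X) = -3 + X + X² (W(X) = (X² + X) - 3 = (X + X²) - 3 = -3 + X + X²)
Q(j, z) = ½ - j/2 - z/2 (Q(j, z) = -((j + z) + (-3 + 1 + 1²))/2 = -((j + z) + (-3 + 1 + 1))/2 = -((j + z) - 1)/2 = -(-1 + j + z)/2 = ½ - j/2 - z/2)
(1*Q(-4, 3))*478 = (1*(½ - ½*(-4) - ½*3))*478 = (1*(½ + 2 - 3/2))*478 = (1*1)*478 = 1*478 = 478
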